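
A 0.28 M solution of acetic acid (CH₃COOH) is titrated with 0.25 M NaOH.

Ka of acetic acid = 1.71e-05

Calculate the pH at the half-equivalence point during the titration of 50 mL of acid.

At half-equivalence [HA] = [A⁻], so Henderson-Hasselbalch gives pH = pKa = -log(1.71e-05) = 4.77.

pH = pKa = 4.77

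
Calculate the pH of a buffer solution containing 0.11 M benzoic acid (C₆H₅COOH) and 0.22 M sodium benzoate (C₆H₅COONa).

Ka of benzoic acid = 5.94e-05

pKa = -log(5.94e-05) = 4.23. pH = pKa + log([A⁻]/[HA]) = 4.23 + log(0.22/0.11)

pH = 4.53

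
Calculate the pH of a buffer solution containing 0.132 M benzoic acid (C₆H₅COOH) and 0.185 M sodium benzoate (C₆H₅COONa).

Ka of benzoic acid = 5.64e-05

pKa = -log(5.64e-05) = 4.25. pH = pKa + log([A⁻]/[HA]) = 4.25 + log(0.185/0.132)

pH = 4.40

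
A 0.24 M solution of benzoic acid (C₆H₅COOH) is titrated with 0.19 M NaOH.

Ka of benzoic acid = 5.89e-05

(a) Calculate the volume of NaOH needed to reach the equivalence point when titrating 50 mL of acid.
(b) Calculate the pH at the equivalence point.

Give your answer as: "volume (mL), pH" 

moles acid = 0.24 × 50/1000 = 0.012 mol; V_base = moles/0.19 × 1000 = 63.2 mL. At equivalence only the conjugate base is present: [A⁻] = 0.012/0.113 = 1.0605e-01 M. Kb = Kw/Ka = 1.70e-10; [OH⁻] = √(Kb × [A⁻]) = 4.2432e-06; pOH = 5.37; pH = 14 - pOH = 8.63.

V = 63.2 mL, pH = 8.63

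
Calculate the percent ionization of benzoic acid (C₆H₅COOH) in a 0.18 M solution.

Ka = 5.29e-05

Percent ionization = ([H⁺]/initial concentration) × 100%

Using Ka equilibrium: x² + Ka×x - Ka×C = 0. Solving: [H⁺] = 3.0594e-03. Percent = (3.0594e-03/0.18) × 100

Percent ionization = 1.7%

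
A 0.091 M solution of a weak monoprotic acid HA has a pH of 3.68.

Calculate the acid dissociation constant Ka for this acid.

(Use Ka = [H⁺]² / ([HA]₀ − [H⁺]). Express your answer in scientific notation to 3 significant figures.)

[H⁺] = 10^(−pH) = 10^(−3.68) = 2.089e-04 M. For HA ⇌ H⁺ + A⁻, Ka = [H⁺][A⁻]/[HA] = [H⁺]² / ([HA]₀ − [H⁺]) = (2.089e-04)² / (0.091 − 2.089e-04) = 4.81e-07.

K_a = 4.81e-07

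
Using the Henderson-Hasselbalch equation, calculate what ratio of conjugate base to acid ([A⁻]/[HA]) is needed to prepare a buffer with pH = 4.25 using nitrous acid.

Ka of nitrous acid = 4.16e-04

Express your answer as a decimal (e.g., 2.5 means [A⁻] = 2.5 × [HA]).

pKa = -log(4.16e-04) = 3.3809. pH = pKa + log([A⁻]/[HA]), so log([A⁻]/[HA]) = pH − pKa = 4.25 − 3.3809 = 0.8691. [A⁻]/[HA] = 10^(0.8691) = 7.40

[A⁻]/[HA] = 7.40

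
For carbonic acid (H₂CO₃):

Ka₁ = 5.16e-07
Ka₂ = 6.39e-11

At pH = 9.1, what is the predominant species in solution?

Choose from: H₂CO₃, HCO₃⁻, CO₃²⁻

pKa₁ = 6.29, pKa₂ = 10.19. For a polyprotic acid the predominant species crosses at each pKa: below pKa_n the protonated form dominates, above it the deprotonated form does. At pH = 9.1, the predominant species is HCO₃⁻.

HCO₃⁻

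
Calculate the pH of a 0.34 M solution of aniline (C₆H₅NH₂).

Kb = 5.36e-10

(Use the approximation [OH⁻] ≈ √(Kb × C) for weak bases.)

[OH⁻] = √(Kb × C) = √(5.36e-10 × 0.34) = 1.3500e-05. pOH = 4.87, pH = 14 - pOH

pH = 9.13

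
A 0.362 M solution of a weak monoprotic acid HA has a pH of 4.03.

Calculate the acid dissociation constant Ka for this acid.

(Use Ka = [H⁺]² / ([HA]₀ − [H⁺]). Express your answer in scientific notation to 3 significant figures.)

[H⁺] = 10^(−pH) = 10^(−4.03) = 9.333e-05 M. For HA ⇌ H⁺ + A⁻, Ka = [H⁺][A⁻]/[HA] = [H⁺]² / ([HA]₀ − [H⁺]) = (9.333e-05)² / (0.362 − 9.333e-05) = 2.41e-08.

K_a = 2.41e-08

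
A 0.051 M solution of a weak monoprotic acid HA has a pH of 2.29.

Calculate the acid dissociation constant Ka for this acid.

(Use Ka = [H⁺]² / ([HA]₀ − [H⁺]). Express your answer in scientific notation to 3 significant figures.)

[H⁺] = 10^(−pH) = 10^(−2.29) = 5.129e-03 M. For HA ⇌ H⁺ + A⁻, Ka = [H⁺][A⁻]/[HA] = [H⁺]² / ([HA]₀ − [H⁺]) = (5.129e-03)² / (0.051 − 5.129e-03) = 5.73e-04.

K_a = 5.73e-04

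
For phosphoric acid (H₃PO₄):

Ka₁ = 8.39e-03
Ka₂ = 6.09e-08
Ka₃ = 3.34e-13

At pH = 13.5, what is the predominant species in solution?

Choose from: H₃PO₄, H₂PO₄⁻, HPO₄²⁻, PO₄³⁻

pKa₁ = 2.08, pKa₂ = 7.22, pKa₃ = 12.48. For a polyprotic acid the predominant species crosses at each pKa: below pKa_n the protonated form dominates, above it the deprotonated form does. At pH = 13.5, the predominant species is PO₄³⁻.

PO₄³⁻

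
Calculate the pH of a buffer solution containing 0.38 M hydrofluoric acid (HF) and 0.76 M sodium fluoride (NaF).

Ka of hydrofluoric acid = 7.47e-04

pKa = -log(7.47e-04) = 3.13. pH = pKa + log([A⁻]/[HA]) = 3.13 + log(0.76/0.38)

pH = 3.43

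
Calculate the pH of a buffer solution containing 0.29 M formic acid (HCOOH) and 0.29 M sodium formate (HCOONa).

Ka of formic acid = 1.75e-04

pKa = -log(1.75e-04) = 3.76. pH = pKa + log([A⁻]/[HA]) = 3.76 + log(0.29/0.29)

pH = 3.76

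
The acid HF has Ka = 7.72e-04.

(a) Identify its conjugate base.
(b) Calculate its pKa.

(a) The conjugate base is formed by removing one H⁺ from HF, giving F⁻. (b) pKa = -log(Ka) = -log(7.72e-04) = 3.11.

Conjugate base: F⁻; pK_a = 3.11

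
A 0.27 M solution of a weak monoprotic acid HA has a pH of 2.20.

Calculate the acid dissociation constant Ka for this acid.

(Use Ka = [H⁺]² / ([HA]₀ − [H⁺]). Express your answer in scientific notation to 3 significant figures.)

[H⁺] = 10^(−pH) = 10^(−2.20) = 6.310e-03 M. For HA ⇌ H⁺ + A⁻, Ka = [H⁺][A⁻]/[HA] = [H⁺]² / ([HA]₀ − [H⁺]) = (6.310e-03)² / (0.27 − 6.310e-03) = 1.51e-04.

K_a = 1.51e-04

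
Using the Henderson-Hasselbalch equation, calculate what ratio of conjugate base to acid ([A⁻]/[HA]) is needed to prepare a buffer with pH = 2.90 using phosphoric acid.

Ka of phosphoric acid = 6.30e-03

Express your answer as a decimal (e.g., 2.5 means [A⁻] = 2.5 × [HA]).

pKa = -log(6.30e-03) = 2.2007. pH = pKa + log([A⁻]/[HA]), so log([A⁻]/[HA]) = pH − pKa = 2.90 − 2.2007 = 0.6993. [A⁻]/[HA] = 10^(0.6993) = 5.00

[A⁻]/[HA] = 5.00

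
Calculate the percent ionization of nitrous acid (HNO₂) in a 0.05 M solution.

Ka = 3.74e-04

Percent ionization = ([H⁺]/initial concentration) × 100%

Using Ka equilibrium: x² + Ka×x - Ka×C = 0. Solving: [H⁺] = 4.1414e-03. Percent = (4.1414e-03/0.05) × 100

Percent ionization = 8.28%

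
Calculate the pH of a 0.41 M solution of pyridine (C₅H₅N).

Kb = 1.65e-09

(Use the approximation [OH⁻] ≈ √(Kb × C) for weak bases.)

[OH⁻] = √(Kb × C) = √(1.65e-09 × 0.41) = 2.6010e-05. pOH = 4.58, pH = 14 - pOH

pH = 9.42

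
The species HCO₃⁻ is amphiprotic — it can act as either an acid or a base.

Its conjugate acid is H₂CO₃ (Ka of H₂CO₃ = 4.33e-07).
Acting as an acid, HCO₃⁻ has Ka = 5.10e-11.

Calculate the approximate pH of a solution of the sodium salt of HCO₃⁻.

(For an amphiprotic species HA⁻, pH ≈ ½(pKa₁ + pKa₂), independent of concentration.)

pKa₁ = -log(4.33e-07) = 6.36; pKa₂ = -log(5.10e-11) = 10.29. For an amphiprotic species, pH ≈ ½(pKa₁ + pKa₂) = ½(6.36 + 10.29) = 8.33.

pH = 8.33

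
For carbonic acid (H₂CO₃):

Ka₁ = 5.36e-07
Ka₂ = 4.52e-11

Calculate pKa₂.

pKa₂ = -log(Ka₂) = -log(4.52e-11) = 10.34.

pK_{a2} = 10.34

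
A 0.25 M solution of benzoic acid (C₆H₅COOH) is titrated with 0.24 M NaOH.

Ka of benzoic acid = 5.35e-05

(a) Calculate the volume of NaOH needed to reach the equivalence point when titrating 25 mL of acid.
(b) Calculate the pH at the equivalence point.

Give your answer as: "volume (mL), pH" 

moles acid = 0.25 × 25/1000 = 0.00625 mol; V_base = moles/0.24 × 1000 = 26.0 mL. At equivalence only the conjugate base is present: [A⁻] = 0.00625/0.051 = 1.2245e-01 M. Kb = Kw/Ka = 1.87e-10; [OH⁻] = √(Kb × [A⁻]) = 4.7841e-06; pOH = 5.32; pH = 14 - pOH = 8.68.

V = 26.0 mL, pH = 8.68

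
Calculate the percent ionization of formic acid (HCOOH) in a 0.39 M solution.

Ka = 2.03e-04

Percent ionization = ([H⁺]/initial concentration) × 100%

Using Ka equilibrium: x² + Ka×x - Ka×C = 0. Solving: [H⁺] = 8.7968e-03. Percent = (8.7968e-03/0.39) × 100

Percent ionization = 2.26%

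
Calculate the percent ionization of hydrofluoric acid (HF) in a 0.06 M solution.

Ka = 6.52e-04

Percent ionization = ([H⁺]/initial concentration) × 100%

Using Ka equilibrium: x² + Ka×x - Ka×C = 0. Solving: [H⁺] = 5.9371e-03. Percent = (5.9371e-03/0.06) × 100

Percent ionization = 9.9%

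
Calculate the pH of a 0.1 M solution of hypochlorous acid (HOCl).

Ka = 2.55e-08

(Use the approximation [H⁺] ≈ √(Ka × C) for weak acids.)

[H⁺] = √(Ka × C) = √(2.55e-08 × 0.1) = 5.0498e-05. pH = -log(5.0498e-05)

pH = 4.30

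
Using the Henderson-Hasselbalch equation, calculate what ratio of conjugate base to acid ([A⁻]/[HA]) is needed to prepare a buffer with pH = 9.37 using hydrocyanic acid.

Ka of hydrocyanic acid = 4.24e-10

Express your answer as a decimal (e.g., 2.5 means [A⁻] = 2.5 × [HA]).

pKa = -log(4.24e-10) = 9.3726. pH = pKa + log([A⁻]/[HA]), so log([A⁻]/[HA]) = pH − pKa = 9.37 − 9.3726 = -0.0026. [A⁻]/[HA] = 10^(-0.0026) = 0.994

[A⁻]/[HA] = 0.994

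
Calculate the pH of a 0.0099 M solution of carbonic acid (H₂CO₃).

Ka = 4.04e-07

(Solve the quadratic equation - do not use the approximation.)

x² + Ka×x - Ka×C = 0. Using quadratic formula: [H⁺] = 6.3041e-05

pH = 4.20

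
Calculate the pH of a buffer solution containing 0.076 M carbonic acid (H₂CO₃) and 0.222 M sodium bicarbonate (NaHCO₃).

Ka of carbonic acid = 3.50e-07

pKa = -log(3.50e-07) = 6.46. pH = pKa + log([A⁻]/[HA]) = 6.46 + log(0.222/0.076)

pH = 6.92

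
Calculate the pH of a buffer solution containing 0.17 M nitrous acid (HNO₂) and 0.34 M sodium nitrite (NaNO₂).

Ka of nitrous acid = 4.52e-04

pKa = -log(4.52e-04) = 3.34. pH = pKa + log([A⁻]/[HA]) = 3.34 + log(0.34/0.17)

pH = 3.65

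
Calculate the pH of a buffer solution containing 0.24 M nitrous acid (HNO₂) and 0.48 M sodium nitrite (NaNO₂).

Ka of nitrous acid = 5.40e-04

pKa = -log(5.40e-04) = 3.27. pH = pKa + log([A⁻]/[HA]) = 3.27 + log(0.48/0.24)

pH = 3.57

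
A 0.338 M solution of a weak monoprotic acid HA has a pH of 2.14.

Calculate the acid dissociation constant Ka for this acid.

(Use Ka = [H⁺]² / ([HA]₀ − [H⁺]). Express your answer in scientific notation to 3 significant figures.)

[H⁺] = 10^(−pH) = 10^(−2.14) = 7.244e-03 M. For HA ⇌ H⁺ + A⁻, Ka = [H⁺][A⁻]/[HA] = [H⁺]² / ([HA]₀ − [H⁺]) = (7.244e-03)² / (0.338 − 7.244e-03) = 1.59e-04.

K_a = 1.59e-04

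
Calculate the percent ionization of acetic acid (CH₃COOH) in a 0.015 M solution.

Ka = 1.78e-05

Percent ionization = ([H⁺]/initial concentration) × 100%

Using Ka equilibrium: x² + Ka×x - Ka×C = 0. Solving: [H⁺] = 5.0790e-04. Percent = (5.0790e-04/0.015) × 100

Percent ionization = 3.39%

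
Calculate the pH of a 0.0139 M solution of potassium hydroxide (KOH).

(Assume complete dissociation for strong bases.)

[OH⁻] = 0.0139 M for strong base. pOH = -log[OH⁻] = 1.86, pH = 14 - pOH

pH = 12.14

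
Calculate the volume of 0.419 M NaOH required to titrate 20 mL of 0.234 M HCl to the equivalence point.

At equivalence: moles acid = moles base. moles HCl = 0.234 × 20/1000 = 0.00468 mol. V_base = moles / 0.419 × 1000 = 11.2 mL.

V_{base} = 11.2 mL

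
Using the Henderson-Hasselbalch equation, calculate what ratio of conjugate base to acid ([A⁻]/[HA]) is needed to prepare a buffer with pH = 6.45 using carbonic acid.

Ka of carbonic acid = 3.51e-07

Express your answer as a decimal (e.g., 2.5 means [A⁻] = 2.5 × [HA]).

pKa = -log(3.51e-07) = 6.4547. pH = pKa + log([A⁻]/[HA]), so log([A⁻]/[HA]) = pH − pKa = 6.45 − 6.4547 = -0.0047. [A⁻]/[HA] = 10^(-0.0047) = 0.989

[A⁻]/[HA] = 0.989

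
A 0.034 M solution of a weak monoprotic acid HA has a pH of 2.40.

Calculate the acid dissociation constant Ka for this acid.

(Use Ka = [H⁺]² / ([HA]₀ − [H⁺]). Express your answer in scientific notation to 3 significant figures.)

[H⁺] = 10^(−pH) = 10^(−2.40) = 3.981e-03 M. For HA ⇌ H⁺ + A⁻, Ka = [H⁺][A⁻]/[HA] = [H⁺]² / ([HA]₀ − [H⁺]) = (3.981e-03)² / (0.034 − 3.981e-03) = 5.28e-04.

K_a = 5.28e-04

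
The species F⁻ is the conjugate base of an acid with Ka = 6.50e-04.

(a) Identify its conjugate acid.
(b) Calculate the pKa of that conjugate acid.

(a) The conjugate acid is formed by adding one H⁺ to F⁻, giving HF. (b) pKa = -log(Ka) = -log(6.50e-04) = 3.19.

Conjugate acid: HF; pK_a = 3.19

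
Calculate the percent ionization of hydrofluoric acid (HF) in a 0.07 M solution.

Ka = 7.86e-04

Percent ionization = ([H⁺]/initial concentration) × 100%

Using Ka equilibrium: x² + Ka×x - Ka×C = 0. Solving: [H⁺] = 7.0350e-03. Percent = (7.0350e-03/0.07) × 100

Percent ionization = 10%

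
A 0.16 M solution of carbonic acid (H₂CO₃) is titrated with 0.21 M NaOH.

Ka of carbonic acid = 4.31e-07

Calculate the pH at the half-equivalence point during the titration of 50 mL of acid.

At half-equivalence [HA] = [A⁻], so Henderson-Hasselbalch gives pH = pKa = -log(4.31e-07) = 6.37.

pH = pKa = 6.37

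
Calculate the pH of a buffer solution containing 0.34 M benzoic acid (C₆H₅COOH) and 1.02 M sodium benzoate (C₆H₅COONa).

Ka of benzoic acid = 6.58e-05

pKa = -log(6.58e-05) = 4.18. pH = pKa + log([A⁻]/[HA]) = 4.18 + log(1.02/0.34)

pH = 4.66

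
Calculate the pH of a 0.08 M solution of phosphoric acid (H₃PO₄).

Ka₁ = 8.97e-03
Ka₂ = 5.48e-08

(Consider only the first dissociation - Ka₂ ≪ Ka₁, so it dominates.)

First dissociation dominates. From Ka₁ = [H⁺][HA⁻]/[H₂A], x² + Ka₁·x − Ka₁·C = 0 with C = 0.08 M and Ka₁ = 8.97e-03. Solving: [H⁺] = (−Ka₁ + √(Ka₁² + 4·Ka₁·C)) / 2 = 2.2676e-02 M. pH = -log(2.2676e-02) = 1.64.

pH = 1.64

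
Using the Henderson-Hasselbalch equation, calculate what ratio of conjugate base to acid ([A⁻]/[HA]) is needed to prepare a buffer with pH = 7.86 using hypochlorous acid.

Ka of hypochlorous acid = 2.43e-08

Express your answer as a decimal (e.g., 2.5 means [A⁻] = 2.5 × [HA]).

pKa = -log(2.43e-08) = 7.6144. pH = pKa + log([A⁻]/[HA]), so log([A⁻]/[HA]) = pH − pKa = 7.86 − 7.6144 = 0.2456. [A⁻]/[HA] = 10^(0.2456) = 1.76

[A⁻]/[HA] = 1.76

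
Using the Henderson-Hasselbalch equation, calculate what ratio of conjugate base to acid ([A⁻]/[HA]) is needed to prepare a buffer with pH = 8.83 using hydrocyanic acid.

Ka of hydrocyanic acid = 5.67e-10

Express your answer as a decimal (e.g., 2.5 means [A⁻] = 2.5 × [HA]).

pKa = -log(5.67e-10) = 9.2464. pH = pKa + log([A⁻]/[HA]), so log([A⁻]/[HA]) = pH − pKa = 8.83 − 9.2464 = -0.4164. [A⁻]/[HA] = 10^(-0.4164) = 0.383

[A⁻]/[HA] = 0.383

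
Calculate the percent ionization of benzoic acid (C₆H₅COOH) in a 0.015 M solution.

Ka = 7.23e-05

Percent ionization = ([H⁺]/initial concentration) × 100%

Using Ka equilibrium: x² + Ka×x - Ka×C = 0. Solving: [H⁺] = 1.0059e-03. Percent = (1.0059e-03/0.015) × 100

Percent ionization = 6.71%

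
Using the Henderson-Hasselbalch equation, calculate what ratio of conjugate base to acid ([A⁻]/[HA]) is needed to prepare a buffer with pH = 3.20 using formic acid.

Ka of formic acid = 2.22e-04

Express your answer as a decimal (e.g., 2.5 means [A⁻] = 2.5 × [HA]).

pKa = -log(2.22e-04) = 3.6536. pH = pKa + log([A⁻]/[HA]), so log([A⁻]/[HA]) = pH − pKa = 3.20 − 3.6536 = -0.4536. [A⁻]/[HA] = 10^(-0.4536) = 0.352

[A⁻]/[HA] = 0.352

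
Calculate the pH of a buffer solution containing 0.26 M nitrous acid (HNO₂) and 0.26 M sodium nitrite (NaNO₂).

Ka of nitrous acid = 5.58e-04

pKa = -log(5.58e-04) = 3.25. pH = pKa + log([A⁻]/[HA]) = 3.25 + log(0.26/0.26)

pH = 3.25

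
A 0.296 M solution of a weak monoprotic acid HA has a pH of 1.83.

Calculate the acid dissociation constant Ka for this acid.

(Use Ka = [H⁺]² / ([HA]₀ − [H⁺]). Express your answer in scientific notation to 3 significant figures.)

[H⁺] = 10^(−pH) = 10^(−1.83) = 1.479e-02 M. For HA ⇌ H⁺ + A⁻, Ka = [H⁺][A⁻]/[HA] = [H⁺]² / ([HA]₀ − [H⁺]) = (1.479e-02)² / (0.296 − 1.479e-02) = 7.78e-04.

K_a = 7.78e-04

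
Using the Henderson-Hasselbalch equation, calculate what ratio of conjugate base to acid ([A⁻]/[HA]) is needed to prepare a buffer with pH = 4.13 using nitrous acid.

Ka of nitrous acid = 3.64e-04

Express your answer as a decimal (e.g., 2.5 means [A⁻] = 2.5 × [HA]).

pKa = -log(3.64e-04) = 3.4389. pH = pKa + log([A⁻]/[HA]), so log([A⁻]/[HA]) = pH − pKa = 4.13 − 3.4389 = 0.6911. [A⁻]/[HA] = 10^(0.6911) = 4.91

[A⁻]/[HA] = 4.91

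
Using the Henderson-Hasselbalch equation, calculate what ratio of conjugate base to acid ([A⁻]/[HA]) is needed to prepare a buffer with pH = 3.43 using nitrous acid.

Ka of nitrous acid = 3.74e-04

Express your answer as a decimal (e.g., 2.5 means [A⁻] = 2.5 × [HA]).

pKa = -log(3.74e-04) = 3.4271. pH = pKa + log([A⁻]/[HA]), so log([A⁻]/[HA]) = pH − pKa = 3.43 − 3.4271 = 0.0029. [A⁻]/[HA] = 10^(0.0029) = 1.01

[A⁻]/[HA] = 1.01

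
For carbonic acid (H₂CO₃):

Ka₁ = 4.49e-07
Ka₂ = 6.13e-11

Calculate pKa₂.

pKa₂ = -log(Ka₂) = -log(6.13e-11) = 10.21.

pK_{a2} = 10.21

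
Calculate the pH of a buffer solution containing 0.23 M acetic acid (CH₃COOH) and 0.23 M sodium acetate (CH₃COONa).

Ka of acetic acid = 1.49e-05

pKa = -log(1.49e-05) = 4.83. pH = pKa + log([A⁻]/[HA]) = 4.83 + log(0.23/0.23)

pH = 4.83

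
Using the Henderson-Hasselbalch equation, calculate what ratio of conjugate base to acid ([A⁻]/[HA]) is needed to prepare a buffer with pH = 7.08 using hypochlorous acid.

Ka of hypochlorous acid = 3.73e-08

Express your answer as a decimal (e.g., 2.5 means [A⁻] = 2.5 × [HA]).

pKa = -log(3.73e-08) = 7.4283. pH = pKa + log([A⁻]/[HA]), so log([A⁻]/[HA]) = pH − pKa = 7.08 − 7.4283 = -0.3483. [A⁻]/[HA] = 10^(-0.3483) = 0.448

[A⁻]/[HA] = 0.448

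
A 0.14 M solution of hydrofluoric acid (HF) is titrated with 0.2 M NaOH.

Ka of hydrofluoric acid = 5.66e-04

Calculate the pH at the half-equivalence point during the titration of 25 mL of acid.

At half-equivalence [HA] = [A⁻], so Henderson-Hasselbalch gives pH = pKa = -log(5.66e-04) = 3.25.

pH = pKa = 3.25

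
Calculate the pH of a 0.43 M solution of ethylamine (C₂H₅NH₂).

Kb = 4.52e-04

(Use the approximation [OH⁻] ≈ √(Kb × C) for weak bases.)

[OH⁻] = √(Kb × C) = √(4.52e-04 × 0.43) = 1.3941e-02. pOH = 1.86, pH = 14 - pOH

pH = 12.14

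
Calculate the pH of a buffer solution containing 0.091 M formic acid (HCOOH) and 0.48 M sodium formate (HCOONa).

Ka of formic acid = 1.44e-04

pKa = -log(1.44e-04) = 3.84. pH = pKa + log([A⁻]/[HA]) = 3.84 + log(0.48/0.091)

pH = 4.56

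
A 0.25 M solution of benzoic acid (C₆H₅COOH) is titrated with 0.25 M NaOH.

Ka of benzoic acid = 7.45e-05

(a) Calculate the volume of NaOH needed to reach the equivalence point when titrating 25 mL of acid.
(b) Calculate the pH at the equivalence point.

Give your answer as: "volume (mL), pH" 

moles acid = 0.25 × 25/1000 = 0.00625 mol; V_base = moles/0.25 × 1000 = 25.0 mL. At equivalence only the conjugate base is present: [A⁻] = 0.00625/0.050 = 1.2500e-01 M. Kb = Kw/Ka = 1.34e-10; [OH⁻] = √(Kb × [A⁻]) = 4.0962e-06; pOH = 5.39; pH = 14 - pOH = 8.61.

V = 25.0 mL, pH = 8.61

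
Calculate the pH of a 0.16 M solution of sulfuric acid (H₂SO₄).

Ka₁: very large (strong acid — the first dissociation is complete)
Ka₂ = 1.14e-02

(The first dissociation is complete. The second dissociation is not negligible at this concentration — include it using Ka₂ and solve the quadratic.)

First dissociation is complete: [H⁺]₀ = [HSO₄⁻]₀ = C = 0.16 M. Second dissociation HSO₄⁻ ⇌ H⁺ + SO₄²⁻: let x = [SO₄²⁻]. Ka₂ = (C + x)·x / (C − x) = 1.14e-02 → x² + (C + Ka₂)·x − Ka₂·C = 0 → x² + 0.17140·x − 1.824e-03 = 0. x = (−0.17140 + √(0.17140² + 4 × 1.824e-03)) / 2 = 1.0052e-02 M. [H⁺] = C + x = 0.16 + 1.0052e-02 = 1.7005e-01 M. pH = -log(1.7005e-01) = 0.77.

pH = 0.77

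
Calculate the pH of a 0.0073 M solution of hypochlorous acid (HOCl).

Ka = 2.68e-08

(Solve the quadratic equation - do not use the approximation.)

x² + Ka×x - Ka×C = 0. Using quadratic formula: [H⁺] = 1.3974e-05

pH = 4.85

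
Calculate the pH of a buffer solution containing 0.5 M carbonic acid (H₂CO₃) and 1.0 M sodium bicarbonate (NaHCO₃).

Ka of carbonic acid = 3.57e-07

pKa = -log(3.57e-07) = 6.45. pH = pKa + log([A⁻]/[HA]) = 6.45 + log(1.0/0.5)

pH = 6.75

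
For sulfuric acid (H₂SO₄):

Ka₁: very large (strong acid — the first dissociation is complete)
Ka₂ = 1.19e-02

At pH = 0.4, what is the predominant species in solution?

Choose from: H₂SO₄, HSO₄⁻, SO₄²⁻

The first dissociation is complete, so H₂SO₄ itself is never the predominant species in water; pKa₂ = -log(1.19e-02) = 1.92. For a polyprotic acid the predominant species crosses at each pKa: below pKa_n the protonated form dominates, above it the deprotonated form does. At pH = 0.4, the predominant species is HSO₄⁻.

HSO₄⁻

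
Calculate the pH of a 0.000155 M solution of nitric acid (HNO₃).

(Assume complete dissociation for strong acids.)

[H⁺] = 0.000155 M for strong acid. pH = -log[H⁺] = -log(0.000155)

pH = 3.81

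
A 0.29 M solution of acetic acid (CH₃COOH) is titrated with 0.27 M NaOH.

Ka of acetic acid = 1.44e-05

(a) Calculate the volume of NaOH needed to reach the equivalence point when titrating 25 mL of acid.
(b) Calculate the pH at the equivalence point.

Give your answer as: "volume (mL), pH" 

moles acid = 0.29 × 25/1000 = 0.00725 mol; V_base = moles/0.27 × 1000 = 26.9 mL. At equivalence only the conjugate base is present: [A⁻] = 0.00725/0.052 = 1.3982e-01 M. Kb = Kw/Ka = 6.94e-10; [OH⁻] = √(Kb × [A⁻]) = 9.8538e-06; pOH = 5.01; pH = 14 - pOH = 8.99.

V = 26.9 mL, pH = 8.99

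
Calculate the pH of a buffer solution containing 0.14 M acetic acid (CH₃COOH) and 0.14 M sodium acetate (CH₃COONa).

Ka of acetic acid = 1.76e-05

pKa = -log(1.76e-05) = 4.75. pH = pKa + log([A⁻]/[HA]) = 4.75 + log(0.14/0.14)

pH = 4.75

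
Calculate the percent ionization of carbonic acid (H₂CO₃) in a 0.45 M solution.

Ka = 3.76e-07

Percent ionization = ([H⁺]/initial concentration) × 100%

Using Ka equilibrium: x² + Ka×x - Ka×C = 0. Solving: [H⁺] = 4.1115e-04. Percent = (4.1115e-04/0.45) × 100

Percent ionization = 0.0914%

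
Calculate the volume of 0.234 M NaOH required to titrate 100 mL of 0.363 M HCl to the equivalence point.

At equivalence: moles acid = moles base. moles HCl = 0.363 × 100/1000 = 0.0363 mol. V_base = moles / 0.234 × 1000 = 155.1 mL.

V_{base} = 155.1 mL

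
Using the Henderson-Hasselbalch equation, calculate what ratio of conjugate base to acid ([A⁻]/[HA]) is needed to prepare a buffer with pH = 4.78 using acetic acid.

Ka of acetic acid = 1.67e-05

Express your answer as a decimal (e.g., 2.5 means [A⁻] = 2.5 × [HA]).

pKa = -log(1.67e-05) = 4.7773. pH = pKa + log([A⁻]/[HA]), so log([A⁻]/[HA]) = pH − pKa = 4.78 − 4.7773 = 0.0027. [A⁻]/[HA] = 10^(0.0027) = 1.01

[A⁻]/[HA] = 1.01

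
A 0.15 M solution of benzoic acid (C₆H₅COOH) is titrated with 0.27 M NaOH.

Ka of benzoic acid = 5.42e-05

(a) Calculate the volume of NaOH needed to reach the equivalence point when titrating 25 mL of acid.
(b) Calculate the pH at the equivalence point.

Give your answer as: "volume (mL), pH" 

moles acid = 0.15 × 25/1000 = 0.00375 mol; V_base = moles/0.27 × 1000 = 13.9 mL. At equivalence only the conjugate base is present: [A⁻] = 0.00375/0.039 = 9.6429e-02 M. Kb = Kw/Ka = 1.85e-10; [OH⁻] = √(Kb × [A⁻]) = 4.2180e-06; pOH = 5.37; pH = 14 - pOH = 8.63.

V = 13.9 mL, pH = 8.63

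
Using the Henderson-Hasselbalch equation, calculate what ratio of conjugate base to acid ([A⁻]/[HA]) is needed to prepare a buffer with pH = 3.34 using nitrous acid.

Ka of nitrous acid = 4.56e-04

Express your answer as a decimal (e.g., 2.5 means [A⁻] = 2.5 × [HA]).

pKa = -log(4.56e-04) = 3.3410. pH = pKa + log([A⁻]/[HA]), so log([A⁻]/[HA]) = pH − pKa = 3.34 − 3.3410 = -0.0010. [A⁻]/[HA] = 10^(-0.0010) = 0.998

[A⁻]/[HA] = 0.998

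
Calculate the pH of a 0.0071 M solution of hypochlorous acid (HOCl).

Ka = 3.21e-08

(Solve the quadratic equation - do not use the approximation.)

x² + Ka×x - Ka×C = 0. Using quadratic formula: [H⁺] = 1.5081e-05

pH = 4.82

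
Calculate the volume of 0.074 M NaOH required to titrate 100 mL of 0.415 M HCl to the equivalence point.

At equivalence: moles acid = moles base. moles HCl = 0.415 × 100/1000 = 0.0415 mol. V_base = moles / 0.074 × 1000 = 560.8 mL.

V_{base} = 560.8 mL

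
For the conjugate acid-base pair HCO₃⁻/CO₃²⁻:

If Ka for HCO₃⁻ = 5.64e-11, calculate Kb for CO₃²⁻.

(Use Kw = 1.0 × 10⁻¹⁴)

For a conjugate pair Ka × Kb = Kw, so Kb = Kw/Ka = 1.0 × 10⁻¹⁴ / 5.64e-11 = 1.77e-04.

K_b = 1.77e-04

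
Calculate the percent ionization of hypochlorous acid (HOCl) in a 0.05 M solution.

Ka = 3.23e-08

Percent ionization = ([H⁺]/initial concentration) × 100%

Using Ka equilibrium: x² + Ka×x - Ka×C = 0. Solving: [H⁺] = 4.0171e-05. Percent = (4.0171e-05/0.05) × 100

Percent ionization = 0.0803%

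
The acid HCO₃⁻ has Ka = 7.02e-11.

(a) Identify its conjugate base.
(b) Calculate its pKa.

(a) The conjugate base is formed by removing one H⁺ from HCO₃⁻, giving CO₃²⁻. (b) pKa = -log(Ka) = -log(7.02e-11) = 10.15.

Conjugate base: CO₃²⁻; pK_a = 10.15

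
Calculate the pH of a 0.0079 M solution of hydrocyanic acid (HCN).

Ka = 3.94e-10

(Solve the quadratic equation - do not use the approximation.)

x² + Ka×x - Ka×C = 0. Using quadratic formula: [H⁺] = 1.7641e-06

pH = 5.75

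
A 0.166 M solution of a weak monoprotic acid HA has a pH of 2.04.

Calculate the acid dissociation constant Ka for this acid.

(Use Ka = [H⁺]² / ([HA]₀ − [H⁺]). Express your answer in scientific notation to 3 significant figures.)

[H⁺] = 10^(−pH) = 10^(−2.04) = 9.120e-03 M. For HA ⇌ H⁺ + A⁻, Ka = [H⁺][A⁻]/[HA] = [H⁺]² / ([HA]₀ − [H⁺]) = (9.120e-03)² / (0.166 − 9.120e-03) = 5.30e-04.

K_a = 5.30e-04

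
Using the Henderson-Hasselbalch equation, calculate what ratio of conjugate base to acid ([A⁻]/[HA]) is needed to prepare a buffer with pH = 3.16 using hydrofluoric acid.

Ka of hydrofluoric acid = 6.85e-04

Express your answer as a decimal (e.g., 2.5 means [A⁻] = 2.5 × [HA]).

pKa = -log(6.85e-04) = 3.1643. pH = pKa + log([A⁻]/[HA]), so log([A⁻]/[HA]) = pH − pKa = 3.16 − 3.1643 = -0.0043. [A⁻]/[HA] = 10^(-0.0043) = 0.990

[A⁻]/[HA] = 0.990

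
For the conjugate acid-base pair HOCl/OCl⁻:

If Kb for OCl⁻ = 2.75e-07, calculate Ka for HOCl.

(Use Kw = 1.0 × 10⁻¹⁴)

For a conjugate pair Ka × Kb = Kw, so Ka = Kw/Kb = 1.0 × 10⁻¹⁴ / 2.75e-07 = 3.64e-08.

K_a = 3.64e-08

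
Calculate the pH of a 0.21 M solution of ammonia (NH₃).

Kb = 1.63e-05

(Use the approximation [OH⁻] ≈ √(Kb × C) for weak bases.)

[OH⁻] = √(Kb × C) = √(1.63e-05 × 0.21) = 1.8501e-03. pOH = 2.73, pH = 14 - pOH

pH = 11.27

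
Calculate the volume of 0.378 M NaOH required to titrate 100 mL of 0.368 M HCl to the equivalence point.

At equivalence: moles acid = moles base. moles HCl = 0.368 × 100/1000 = 0.0368 mol. V_base = moles / 0.378 × 1000 = 97.4 mL.

V_{base} = 97.4 mL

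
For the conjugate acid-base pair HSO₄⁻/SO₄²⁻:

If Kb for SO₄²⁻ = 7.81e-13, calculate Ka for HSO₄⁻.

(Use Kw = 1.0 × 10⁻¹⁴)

For a conjugate pair Ka × Kb = Kw, so Ka = Kw/Kb = 1.0 × 10⁻¹⁴ / 7.81e-13 = 1.28e-02.

K_a = 1.28e-02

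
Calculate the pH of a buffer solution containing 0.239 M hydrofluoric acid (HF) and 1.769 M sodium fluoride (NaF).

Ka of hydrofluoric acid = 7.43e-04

pKa = -log(7.43e-04) = 3.13. pH = pKa + log([A⁻]/[HA]) = 3.13 + log(1.769/0.239)

pH = 4.00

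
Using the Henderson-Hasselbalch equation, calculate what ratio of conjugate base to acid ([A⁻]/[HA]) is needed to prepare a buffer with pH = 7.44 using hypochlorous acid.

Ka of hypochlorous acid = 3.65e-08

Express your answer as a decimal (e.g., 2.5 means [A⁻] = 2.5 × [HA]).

pKa = -log(3.65e-08) = 7.4377. pH = pKa + log([A⁻]/[HA]), so log([A⁻]/[HA]) = pH − pKa = 7.44 − 7.4377 = 0.0023. [A⁻]/[HA] = 10^(0.0023) = 1.01

[A⁻]/[HA] = 1.01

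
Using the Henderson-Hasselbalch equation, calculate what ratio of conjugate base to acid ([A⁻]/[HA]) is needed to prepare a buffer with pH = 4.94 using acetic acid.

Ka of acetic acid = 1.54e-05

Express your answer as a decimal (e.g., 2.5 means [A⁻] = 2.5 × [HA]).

pKa = -log(1.54e-05) = 4.8125. pH = pKa + log([A⁻]/[HA]), so log([A⁻]/[HA]) = pH − pKa = 4.94 − 4.8125 = 0.1275. [A⁻]/[HA] = 10^(0.1275) = 1.34

[A⁻]/[HA] = 1.34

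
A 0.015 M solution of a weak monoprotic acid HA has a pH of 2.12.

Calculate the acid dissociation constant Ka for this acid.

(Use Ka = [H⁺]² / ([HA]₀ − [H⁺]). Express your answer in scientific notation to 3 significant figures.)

[H⁺] = 10^(−pH) = 10^(−2.12) = 7.586e-03 M. For HA ⇌ H⁺ + A⁻, Ka = [H⁺][A⁻]/[HA] = [H⁺]² / ([HA]₀ − [H⁺]) = (7.586e-03)² / (0.015 − 7.586e-03) = 7.76e-03.

K_a = 7.76e-03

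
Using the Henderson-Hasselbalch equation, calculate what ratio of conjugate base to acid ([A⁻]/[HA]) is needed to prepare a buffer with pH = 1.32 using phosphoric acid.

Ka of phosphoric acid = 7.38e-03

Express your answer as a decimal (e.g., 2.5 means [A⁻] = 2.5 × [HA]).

pKa = -log(7.38e-03) = 2.1319. pH = pKa + log([A⁻]/[HA]), so log([A⁻]/[HA]) = pH − pKa = 1.32 − 2.1319 = -0.8119. [A⁻]/[HA] = 10^(-0.8119) = 0.154

[A⁻]/[HA] = 0.154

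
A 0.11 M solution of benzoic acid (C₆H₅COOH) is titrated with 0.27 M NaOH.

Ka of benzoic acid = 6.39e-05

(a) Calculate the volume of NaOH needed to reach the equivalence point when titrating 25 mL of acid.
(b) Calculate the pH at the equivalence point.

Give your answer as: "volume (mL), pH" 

moles acid = 0.11 × 25/1000 = 0.00275 mol; V_base = moles/0.27 × 1000 = 10.2 mL. At equivalence only the conjugate base is present: [A⁻] = 0.00275/0.035 = 7.8158e-02 M. Kb = Kw/Ka = 1.56e-10; [OH⁻] = √(Kb × [A⁻]) = 3.4973e-06; pOH = 5.46; pH = 14 - pOH = 8.54.

V = 10.2 mL, pH = 8.54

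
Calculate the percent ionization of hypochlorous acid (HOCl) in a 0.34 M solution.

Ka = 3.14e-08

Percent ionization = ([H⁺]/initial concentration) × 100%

Using Ka equilibrium: x² + Ka×x - Ka×C = 0. Solving: [H⁺] = 1.0331e-04. Percent = (1.0331e-04/0.34) × 100

Percent ionization = 0.0304%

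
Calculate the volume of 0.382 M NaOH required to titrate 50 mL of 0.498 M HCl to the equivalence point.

At equivalence: moles acid = moles base. moles HCl = 0.498 × 50/1000 = 0.0249 mol. V_base = moles / 0.382 × 1000 = 65.2 mL.

V_{base} = 65.2 mL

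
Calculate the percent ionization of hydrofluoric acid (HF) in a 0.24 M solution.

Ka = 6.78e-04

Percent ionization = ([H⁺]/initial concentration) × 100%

Using Ka equilibrium: x² + Ka×x - Ka×C = 0. Solving: [H⁺] = 1.2422e-02. Percent = (1.2422e-02/0.24) × 100

Percent ionization = 5.18%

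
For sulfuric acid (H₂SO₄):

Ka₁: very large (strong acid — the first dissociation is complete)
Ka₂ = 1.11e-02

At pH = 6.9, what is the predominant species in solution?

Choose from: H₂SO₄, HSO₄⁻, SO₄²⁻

The first dissociation is complete, so H₂SO₄ itself is never the predominant species in water; pKa₂ = -log(1.11e-02) = 1.95. For a polyprotic acid the predominant species crosses at each pKa: below pKa_n the protonated form dominates, above it the deprotonated form does. At pH = 6.9, the predominant species is SO₄²⁻.

SO₄²⁻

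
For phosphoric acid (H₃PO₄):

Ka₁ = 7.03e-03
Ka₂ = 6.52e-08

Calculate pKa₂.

pKa₂ = -log(Ka₂) = -log(6.52e-08) = 7.19.

pK_{a2} = 7.19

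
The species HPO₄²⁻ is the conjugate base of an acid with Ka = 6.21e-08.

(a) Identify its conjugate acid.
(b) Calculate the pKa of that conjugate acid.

(a) The conjugate acid is formed by adding one H⁺ to HPO₄²⁻, giving H₂PO₄⁻. (b) pKa = -log(Ka) = -log(6.21e-08) = 7.21.

Conjugate acid: H₂PO₄⁻; pK_a = 7.21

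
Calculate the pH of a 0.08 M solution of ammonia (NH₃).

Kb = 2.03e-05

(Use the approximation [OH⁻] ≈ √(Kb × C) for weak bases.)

[OH⁻] = √(Kb × C) = √(2.03e-05 × 0.08) = 1.2744e-03. pOH = 2.89, pH = 14 - pOH

pH = 11.11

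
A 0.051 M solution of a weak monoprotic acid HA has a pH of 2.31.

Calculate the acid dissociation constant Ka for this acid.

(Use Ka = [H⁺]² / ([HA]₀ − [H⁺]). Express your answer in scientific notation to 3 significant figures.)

[H⁺] = 10^(−pH) = 10^(−2.31) = 4.898e-03 M. For HA ⇌ H⁺ + A⁻, Ka = [H⁺][A⁻]/[HA] = [H⁺]² / ([HA]₀ − [H⁺]) = (4.898e-03)² / (0.051 − 4.898e-03) = 5.20e-04.

K_a = 5.20e-04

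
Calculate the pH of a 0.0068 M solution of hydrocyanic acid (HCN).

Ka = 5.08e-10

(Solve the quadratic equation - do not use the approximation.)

x² + Ka×x - Ka×C = 0. Using quadratic formula: [H⁺] = 1.8583e-06

pH = 5.73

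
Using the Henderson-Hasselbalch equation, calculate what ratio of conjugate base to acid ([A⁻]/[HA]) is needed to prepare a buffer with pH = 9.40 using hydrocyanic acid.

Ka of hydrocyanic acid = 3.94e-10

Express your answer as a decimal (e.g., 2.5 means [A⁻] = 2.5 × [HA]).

pKa = -log(3.94e-10) = 9.4045. pH = pKa + log([A⁻]/[HA]), so log([A⁻]/[HA]) = pH − pKa = 9.40 − 9.4045 = -0.0045. [A⁻]/[HA] = 10^(-0.0045) = 0.990

[A⁻]/[HA] = 0.990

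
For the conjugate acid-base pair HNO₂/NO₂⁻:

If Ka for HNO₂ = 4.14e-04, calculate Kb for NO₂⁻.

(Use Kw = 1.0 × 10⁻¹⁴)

For a conjugate pair Ka × Kb = Kw, so Kb = Kw/Ka = 1.0 × 10⁻¹⁴ / 4.14e-04 = 2.42e-11.

K_b = 2.42e-11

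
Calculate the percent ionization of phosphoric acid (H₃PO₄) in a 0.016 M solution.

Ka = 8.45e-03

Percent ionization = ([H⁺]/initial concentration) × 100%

Using Ka equilibrium: x² + Ka×x - Ka×C = 0. Solving: [H⁺] = 8.1464e-03. Percent = (8.1464e-03/0.016) × 100

Percent ionization = 50.9%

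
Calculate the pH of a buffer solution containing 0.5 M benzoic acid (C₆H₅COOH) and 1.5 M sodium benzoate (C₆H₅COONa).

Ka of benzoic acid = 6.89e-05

pKa = -log(6.89e-05) = 4.16. pH = pKa + log([A⁻]/[HA]) = 4.16 + log(1.5/0.5)

pH = 4.64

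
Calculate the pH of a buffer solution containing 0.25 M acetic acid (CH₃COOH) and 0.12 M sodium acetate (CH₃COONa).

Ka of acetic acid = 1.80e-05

pKa = -log(1.80e-05) = 4.74. pH = pKa + log([A⁻]/[HA]) = 4.74 + log(0.12/0.25)

pH = 4.43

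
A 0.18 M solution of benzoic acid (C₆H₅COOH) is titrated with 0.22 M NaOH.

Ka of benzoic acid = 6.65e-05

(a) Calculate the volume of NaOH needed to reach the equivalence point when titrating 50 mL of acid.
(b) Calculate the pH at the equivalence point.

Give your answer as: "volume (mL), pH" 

moles acid = 0.18 × 50/1000 = 0.009 mol; V_base = moles/0.22 × 1000 = 40.9 mL. At equivalence only the conjugate base is present: [A⁻] = 0.009/0.091 = 9.9000e-02 M. Kb = Kw/Ka = 1.50e-10; [OH⁻] = √(Kb × [A⁻]) = 3.8584e-06; pOH = 5.41; pH = 14 - pOH = 8.59.

V = 40.9 mL, pH = 8.59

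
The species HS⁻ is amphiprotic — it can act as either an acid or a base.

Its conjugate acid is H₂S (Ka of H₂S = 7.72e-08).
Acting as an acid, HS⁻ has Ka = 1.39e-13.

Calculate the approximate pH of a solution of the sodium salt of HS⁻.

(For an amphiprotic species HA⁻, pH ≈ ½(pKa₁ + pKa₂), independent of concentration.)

pKa₁ = -log(7.72e-08) = 7.11; pKa₂ = -log(1.39e-13) = 12.86. For an amphiprotic species, pH ≈ ½(pKa₁ + pKa₂) = ½(7.11 + 12.86) = 9.98.

pH = 9.98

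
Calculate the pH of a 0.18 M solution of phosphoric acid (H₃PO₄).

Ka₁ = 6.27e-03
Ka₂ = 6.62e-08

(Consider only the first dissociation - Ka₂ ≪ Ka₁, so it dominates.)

First dissociation dominates. From Ka₁ = [H⁺][HA⁻]/[H₂A], x² + Ka₁·x − Ka₁·C = 0 with C = 0.18 M and Ka₁ = 6.27e-03. Solving: [H⁺] = (−Ka₁ + √(Ka₁² + 4·Ka₁·C)) / 2 = 3.0606e-02 M. pH = -log(3.0606e-02) = 1.51.

pH = 1.51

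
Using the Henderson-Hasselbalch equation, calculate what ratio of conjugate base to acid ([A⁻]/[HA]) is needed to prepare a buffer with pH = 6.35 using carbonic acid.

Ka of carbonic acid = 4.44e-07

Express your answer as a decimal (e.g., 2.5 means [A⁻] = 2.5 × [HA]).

pKa = -log(4.44e-07) = 6.3526. pH = pKa + log([A⁻]/[HA]), so log([A⁻]/[HA]) = pH − pKa = 6.35 − 6.3526 = -0.0026. [A⁻]/[HA] = 10^(-0.0026) = 0.994

[A⁻]/[HA] = 0.994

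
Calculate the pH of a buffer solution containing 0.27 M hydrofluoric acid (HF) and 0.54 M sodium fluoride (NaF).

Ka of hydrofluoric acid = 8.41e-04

pKa = -log(8.41e-04) = 3.08. pH = pKa + log([A⁻]/[HA]) = 3.08 + log(0.54/0.27)

pH = 3.38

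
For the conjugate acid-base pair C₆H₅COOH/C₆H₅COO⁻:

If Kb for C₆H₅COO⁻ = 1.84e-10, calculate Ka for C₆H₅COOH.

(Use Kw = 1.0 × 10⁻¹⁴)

For a conjugate pair Ka × Kb = Kw, so Ka = Kw/Kb = 1.0 × 10⁻¹⁴ / 1.84e-10 = 5.43e-05.

K_a = 5.43e-05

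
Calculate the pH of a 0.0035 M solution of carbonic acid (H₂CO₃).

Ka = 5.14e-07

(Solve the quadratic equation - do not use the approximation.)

x² + Ka×x - Ka×C = 0. Using quadratic formula: [H⁺] = 4.2158e-05

pH = 4.38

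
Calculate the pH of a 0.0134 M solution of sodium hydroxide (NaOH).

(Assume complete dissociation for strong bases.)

[OH⁻] = 0.0134 M for strong base. pOH = -log[OH⁻] = 1.87, pH = 14 - pOH

pH = 12.13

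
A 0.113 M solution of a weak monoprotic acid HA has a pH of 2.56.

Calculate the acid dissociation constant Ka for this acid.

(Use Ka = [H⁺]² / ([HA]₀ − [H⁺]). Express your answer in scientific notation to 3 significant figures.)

[H⁺] = 10^(−pH) = 10^(−2.56) = 2.754e-03 M. For HA ⇌ H⁺ + A⁻, Ka = [H⁺][A⁻]/[HA] = [H⁺]² / ([HA]₀ − [H⁺]) = (2.754e-03)² / (0.113 − 2.754e-03) = 6.88e-05.

K_a = 6.88e-05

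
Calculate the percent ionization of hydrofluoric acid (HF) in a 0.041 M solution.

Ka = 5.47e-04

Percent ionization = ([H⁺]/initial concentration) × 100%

Using Ka equilibrium: x² + Ka×x - Ka×C = 0. Solving: [H⁺] = 4.4701e-03. Percent = (4.4701e-03/0.041) × 100

Percent ionization = 10.9%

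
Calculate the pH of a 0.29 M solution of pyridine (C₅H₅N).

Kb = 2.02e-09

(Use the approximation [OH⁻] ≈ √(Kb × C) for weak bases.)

[OH⁻] = √(Kb × C) = √(2.02e-09 × 0.29) = 2.4203e-05. pOH = 4.62, pH = 14 - pOH

pH = 9.38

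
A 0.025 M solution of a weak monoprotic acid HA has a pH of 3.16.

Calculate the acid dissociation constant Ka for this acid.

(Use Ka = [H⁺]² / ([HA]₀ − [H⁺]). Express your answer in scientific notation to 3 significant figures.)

[H⁺] = 10^(−pH) = 10^(−3.16) = 6.918e-04 M. For HA ⇌ H⁺ + A⁻, Ka = [H⁺][A⁻]/[HA] = [H⁺]² / ([HA]₀ − [H⁺]) = (6.918e-04)² / (0.025 − 6.918e-04) = 1.97e-05.

K_a = 1.97e-05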